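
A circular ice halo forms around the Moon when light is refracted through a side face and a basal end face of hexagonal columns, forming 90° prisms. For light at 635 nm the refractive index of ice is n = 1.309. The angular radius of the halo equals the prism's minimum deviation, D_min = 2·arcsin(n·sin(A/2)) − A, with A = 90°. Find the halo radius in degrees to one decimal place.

n·sin(A/2) = 1.309 × sin 45° = 1.309 × 0.7071 = 0.9256.
D_min = 2·arcsin(0.9256) − 90° = 2 × 67.759° − 90° = 45.519°.

45.5°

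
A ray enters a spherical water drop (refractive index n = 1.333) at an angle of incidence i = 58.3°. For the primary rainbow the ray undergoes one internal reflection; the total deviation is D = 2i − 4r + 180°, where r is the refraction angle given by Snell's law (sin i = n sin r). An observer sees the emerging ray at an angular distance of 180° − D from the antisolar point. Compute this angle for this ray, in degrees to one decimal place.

sin r = sin 58.3° / 1.333 = 0.8508/1.333 = 0.6383; r = 39.66°.
D = 2·58.3° − 4·39.66° + 180° = 116.60° − 158.65° + 180° = 137.95°.
Angle from antisolar point = 180° − D = 42.05°.

42.1°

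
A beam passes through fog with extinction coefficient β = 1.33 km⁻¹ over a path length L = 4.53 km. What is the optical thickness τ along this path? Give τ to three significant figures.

6.02

τ = β·L = 1.33 × 4.53 = 6.0249.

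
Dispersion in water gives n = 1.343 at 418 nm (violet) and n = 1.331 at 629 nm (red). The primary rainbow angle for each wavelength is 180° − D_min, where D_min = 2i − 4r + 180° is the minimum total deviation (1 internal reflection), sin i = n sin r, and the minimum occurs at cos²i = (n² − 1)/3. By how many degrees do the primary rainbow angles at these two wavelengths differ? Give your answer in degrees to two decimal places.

1.72°

At 418 nm (n = 1.343): cos²i = 0.26788 → i = 58.830°, r = 39.577°, D_min = 139.354°, rainbow angle = 40.646°.
At 629 nm (n = 1.331): cos²i = 0.25719 → i = 59.527°, r = 40.356°, D_min = 137.630°, rainbow angle = 42.370°.
Angular width = |40.646° − 42.370°| = 1.724°.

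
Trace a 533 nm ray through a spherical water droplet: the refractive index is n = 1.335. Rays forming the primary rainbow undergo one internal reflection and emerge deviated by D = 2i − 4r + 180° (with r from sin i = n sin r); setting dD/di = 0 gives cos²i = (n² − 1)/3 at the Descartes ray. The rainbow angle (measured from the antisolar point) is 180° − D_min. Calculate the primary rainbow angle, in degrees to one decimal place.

41.8°

cos²i = (1.78222 − 1)/3 = 0.26074; i = arccos(0.51063) = 59.294°.
sin r = sin 59.294°/1.335 = 0.64405; r = 40.094°.
D_min = 2·59.294° − 4·40.094° + 180° = 138.212°.
Rainbow angle = 180° − D_min = 41.788°.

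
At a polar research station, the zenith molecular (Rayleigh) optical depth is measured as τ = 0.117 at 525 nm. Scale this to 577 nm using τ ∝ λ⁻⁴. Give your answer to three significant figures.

τ(577 nm) = τ(525 nm) × (525/577)⁴ = 0.117 × (0.9099)⁴ = 0.117 × 0.6854 = 0.0802.

0.0802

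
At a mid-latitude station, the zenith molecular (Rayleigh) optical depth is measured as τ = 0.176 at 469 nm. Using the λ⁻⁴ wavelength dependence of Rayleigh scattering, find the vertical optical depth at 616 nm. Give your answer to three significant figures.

τ(616 nm) = τ(469 nm) × (469/616)⁴ = 0.176 × (0.7614)⁴ = 0.176 × 0.3360 = 0.0591.

0.0591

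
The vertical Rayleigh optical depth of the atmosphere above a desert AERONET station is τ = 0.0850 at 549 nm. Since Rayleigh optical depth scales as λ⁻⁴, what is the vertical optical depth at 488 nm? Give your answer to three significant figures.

0.136

τ(488 nm) = τ(549 nm) × (549/488)⁴ = 0.0850 × (1.1250)⁴ = 0.0850 × 1.6018 = 0.1362.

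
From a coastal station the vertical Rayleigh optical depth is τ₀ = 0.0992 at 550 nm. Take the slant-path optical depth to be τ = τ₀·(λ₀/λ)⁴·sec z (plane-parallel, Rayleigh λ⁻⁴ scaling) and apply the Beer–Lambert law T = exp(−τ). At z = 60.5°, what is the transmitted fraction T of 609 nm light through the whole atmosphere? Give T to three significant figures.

sec 60.5° = 2.0308.
τ = 0.0992 × (550/609)⁴ × 2.0308 = 0.0992 × 0.6652 × 2.0308 = 0.1340.
T = exp(−0.1340) = 0.8746.

0.875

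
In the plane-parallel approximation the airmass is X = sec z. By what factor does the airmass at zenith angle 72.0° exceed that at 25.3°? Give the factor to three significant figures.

2.93

X(72.0°)/X(25.3°) = sec 72.0° / sec 25.3° = cos 25.3° / cos 72.0° = 0.9041/0.3090 = 2.9257.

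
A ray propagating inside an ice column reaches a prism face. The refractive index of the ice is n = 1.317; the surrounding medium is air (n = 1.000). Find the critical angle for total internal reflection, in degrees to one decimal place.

49.4°

sin θ_c = n_air / n = 1.000 / 1.317 = 0.7593.
θ_c = arcsin(0.7593) = 49.40°.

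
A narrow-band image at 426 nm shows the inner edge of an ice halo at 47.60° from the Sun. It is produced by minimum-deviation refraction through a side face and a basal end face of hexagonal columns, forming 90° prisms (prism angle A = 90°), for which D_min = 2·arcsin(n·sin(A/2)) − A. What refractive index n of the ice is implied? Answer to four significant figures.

1.319

Rearranging: n = sin((D_min + A)/2) / sin(A/2).
(D_min + A)/2 = (47.60° + 90°)/2 = 68.800°.
n = sin 68.800° / sin 45° = 0.9323 / 0.7071 = 1.3185.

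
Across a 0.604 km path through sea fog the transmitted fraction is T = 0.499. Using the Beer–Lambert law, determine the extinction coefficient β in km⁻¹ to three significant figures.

Beer–Lambert: T = exp(−βL) ⇒ β = −ln(T)/L = −ln(0.499)/0.604 = 0.6951/0.604 = 1.151 km⁻¹.

1.15 km⁻¹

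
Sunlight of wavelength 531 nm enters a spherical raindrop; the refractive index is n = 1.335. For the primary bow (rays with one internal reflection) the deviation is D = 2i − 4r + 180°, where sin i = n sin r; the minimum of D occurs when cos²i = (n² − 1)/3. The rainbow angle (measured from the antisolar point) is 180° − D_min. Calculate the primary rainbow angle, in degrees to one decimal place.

41.8°

cos²i = (1.78222 − 1)/3 = 0.26074; i = arccos(0.51063) = 59.294°.
sin r = sin 59.294°/1.335 = 0.64405; r = 40.094°.
D_min = 2·59.294° − 4·40.094° + 180° = 138.212°.
Rainbow angle = 180° − D_min = 41.788°.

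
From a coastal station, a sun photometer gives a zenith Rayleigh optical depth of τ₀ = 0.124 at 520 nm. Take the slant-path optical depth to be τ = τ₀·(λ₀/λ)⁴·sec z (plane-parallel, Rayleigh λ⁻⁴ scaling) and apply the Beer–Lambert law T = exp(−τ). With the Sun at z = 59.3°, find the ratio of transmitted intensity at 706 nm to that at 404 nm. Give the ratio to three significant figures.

1.81

Airmass: sec 59.3° = 1.9587.
τ(706 nm) = 0.124 × (520/706)⁴ × 1.9587 = 0.124 × 0.2943 × 1.9587 = 0.0715.
τ(404 nm) = 0.124 × (520/404)⁴ × 1.9587 = 0.124 × 2.7447 × 1.9587 = 0.6666.
T(706)/T(404) = exp(τ_B − τ_A) = exp(0.5951) = 1.8133.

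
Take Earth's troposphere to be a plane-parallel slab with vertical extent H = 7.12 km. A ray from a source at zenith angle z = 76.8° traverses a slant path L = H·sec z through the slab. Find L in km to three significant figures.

sec z = 1/cos 76.8° = 4.3792.
L = 7.12 × 4.3792 = 31.180 km.

31.2 km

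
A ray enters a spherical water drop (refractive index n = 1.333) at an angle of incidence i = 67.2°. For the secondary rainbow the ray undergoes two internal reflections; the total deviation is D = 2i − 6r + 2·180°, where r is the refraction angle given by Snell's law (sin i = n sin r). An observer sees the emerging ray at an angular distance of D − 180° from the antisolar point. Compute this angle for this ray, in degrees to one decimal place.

sin r = sin 67.2° / 1.333 = 0.9219/1.333 = 0.6916; r = 43.75°.
D = 2·67.2° − 6·43.75° + 2·180° = 134.40° − 262.53° + 360° = 231.87°.
Angle from antisolar point = D − 180° = 51.87°.

51.9°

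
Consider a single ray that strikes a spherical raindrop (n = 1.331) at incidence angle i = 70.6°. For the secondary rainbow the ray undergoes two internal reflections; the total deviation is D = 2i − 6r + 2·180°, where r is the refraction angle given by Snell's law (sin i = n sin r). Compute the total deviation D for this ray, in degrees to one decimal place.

230.4°

sin r = sin 70.6° / 1.331 = 0.9432/1.331 = 0.7087; r = 45.13°.
D = 2·70.6° − 6·45.13° + 2·180° = 141.20° − 270.75° + 360° = 230.45°.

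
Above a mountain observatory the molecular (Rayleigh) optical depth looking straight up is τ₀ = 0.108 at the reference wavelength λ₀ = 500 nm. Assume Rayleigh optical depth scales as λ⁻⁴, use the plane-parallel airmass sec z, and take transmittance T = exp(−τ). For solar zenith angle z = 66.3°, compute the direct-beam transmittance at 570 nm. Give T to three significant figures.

0.853

sec 66.3° = 2.4879.
τ = 0.108 × (500/570)⁴ × 2.4879 = 0.108 × 0.5921 × 2.4879 = 0.1591.
T = exp(−0.1591) = 0.8529.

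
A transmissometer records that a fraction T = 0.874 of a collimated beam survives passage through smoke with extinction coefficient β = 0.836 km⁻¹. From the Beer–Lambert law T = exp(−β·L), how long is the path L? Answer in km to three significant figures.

0.161 km

Beer–Lambert: T = exp(−βL) ⇒ L = −ln(T)/β = −ln(0.874)/0.836 = 0.1347/0.836 = 0.1611 km.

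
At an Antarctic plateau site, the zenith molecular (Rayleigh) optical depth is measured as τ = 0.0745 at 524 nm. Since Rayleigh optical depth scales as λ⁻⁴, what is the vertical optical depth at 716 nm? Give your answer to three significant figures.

τ(716 nm) = τ(524 nm) × (524/716)⁴ = 0.0745 × (0.7318)⁴ = 0.0745 × 0.2869 = 0.0214.

0.0214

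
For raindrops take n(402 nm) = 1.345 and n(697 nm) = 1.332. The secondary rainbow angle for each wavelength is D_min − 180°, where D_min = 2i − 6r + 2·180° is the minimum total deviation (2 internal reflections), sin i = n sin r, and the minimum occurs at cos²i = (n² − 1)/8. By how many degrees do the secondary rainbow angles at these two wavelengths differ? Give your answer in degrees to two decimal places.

At 402 nm (n = 1.345): cos²i = 0.10113 → i = 71.458°, r = 44.821°, D_min = 233.987°, rainbow angle = 53.987°.
At 697 nm (n = 1.332): cos²i = 0.09678 → i = 71.875°, r = 45.520°, D_min = 230.628°, rainbow angle = 50.628°.
Angular width = |53.987° − 50.628°| = 3.359°.

3.36°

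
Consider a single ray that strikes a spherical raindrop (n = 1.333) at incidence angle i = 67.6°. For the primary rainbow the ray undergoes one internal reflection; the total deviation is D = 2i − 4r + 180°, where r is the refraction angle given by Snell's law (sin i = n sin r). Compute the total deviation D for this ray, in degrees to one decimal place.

sin r = sin 67.6° / 1.333 = 0.9245/1.333 = 0.6936; r = 43.91°.
D = 2·67.6° − 4·43.91° + 180° = 135.20° − 175.66° + 180° = 139.54°.

139.5°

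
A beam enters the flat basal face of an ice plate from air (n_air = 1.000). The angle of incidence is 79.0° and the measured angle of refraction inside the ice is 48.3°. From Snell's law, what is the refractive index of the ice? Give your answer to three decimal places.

n = sin θ_i / sin θ_r = sin 79.0° / sin 48.3° = 0.9816 / 0.7466 = 1.3147.

1.315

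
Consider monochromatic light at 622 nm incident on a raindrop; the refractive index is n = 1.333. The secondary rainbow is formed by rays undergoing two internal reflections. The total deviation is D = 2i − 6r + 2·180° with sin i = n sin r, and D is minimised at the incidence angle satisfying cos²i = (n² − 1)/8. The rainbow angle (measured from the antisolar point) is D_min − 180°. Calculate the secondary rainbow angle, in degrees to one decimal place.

50.9°

cos²i = (1.77689 − 1)/8 = 0.09711; i = arccos(0.31163) = 71.843°.
sin r = sin 71.843°/1.333 = 0.71283; r = 45.466°.
D_min = 2·71.843° − 6·45.466° + 360° = 230.891°.
Rainbow angle = D_min − 180° = 50.891°.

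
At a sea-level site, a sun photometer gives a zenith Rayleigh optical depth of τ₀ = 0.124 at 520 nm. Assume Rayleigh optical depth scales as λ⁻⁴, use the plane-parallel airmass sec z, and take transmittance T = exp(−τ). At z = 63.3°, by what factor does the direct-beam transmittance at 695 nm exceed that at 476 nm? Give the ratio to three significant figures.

1.36

Airmass: sec 63.3° = 2.2256.
τ(695 nm) = 0.124 × (520/695)⁴ × 2.2256 = 0.124 × 0.3134 × 2.2256 = 0.0865.
τ(476 nm) = 0.124 × (520/476)⁴ × 2.2256 = 0.124 × 1.4242 × 2.2256 = 0.3931.
T(695)/T(476) = exp(τ_B − τ_A) = exp(0.3066) = 1.3588.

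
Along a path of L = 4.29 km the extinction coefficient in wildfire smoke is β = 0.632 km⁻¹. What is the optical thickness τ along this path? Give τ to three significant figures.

2.71

τ = β·L = 0.632 × 4.29 = 2.7113.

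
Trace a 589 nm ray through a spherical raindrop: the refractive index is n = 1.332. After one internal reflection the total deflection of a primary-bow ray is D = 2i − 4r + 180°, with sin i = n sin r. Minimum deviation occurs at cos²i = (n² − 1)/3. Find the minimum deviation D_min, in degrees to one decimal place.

137.8°

cos²i = (1.77422 − 1)/3 = 0.25807; i = arccos(0.50801) = 59.469°.
sin r = sin 59.469°/1.332 = 0.64666; r = 40.290°.
D_min = 2·59.469° − 4·40.290° + 180° = 137.776°.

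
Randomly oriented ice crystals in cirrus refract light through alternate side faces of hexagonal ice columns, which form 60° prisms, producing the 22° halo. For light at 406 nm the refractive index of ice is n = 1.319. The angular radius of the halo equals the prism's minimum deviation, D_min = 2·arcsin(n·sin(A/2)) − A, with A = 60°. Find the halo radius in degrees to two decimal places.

22.52°

n·sin(A/2) = 1.319 × sin 30° = 1.319 × 0.5000 = 0.6595.
D_min = 2·arcsin(0.6595) − 60° = 2 × 41.262° − 60° = 22.524°.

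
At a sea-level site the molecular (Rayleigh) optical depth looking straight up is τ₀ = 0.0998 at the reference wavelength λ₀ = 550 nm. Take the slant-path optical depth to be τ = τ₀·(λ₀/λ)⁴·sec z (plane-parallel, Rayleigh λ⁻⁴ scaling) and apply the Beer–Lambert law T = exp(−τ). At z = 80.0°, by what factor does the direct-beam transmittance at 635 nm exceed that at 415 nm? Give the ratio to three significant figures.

4.26

Airmass: sec 80.0° = 5.7588.
τ(635 nm) = 0.0998 × (550/635)⁴ × 5.7588 = 0.0998 × 0.5628 × 5.7588 = 0.3235.
τ(415 nm) = 0.0998 × (550/415)⁴ × 5.7588 = 0.0998 × 3.0850 × 5.7588 = 1.7730.
T(635)/T(415) = exp(τ_B − τ_A) = exp(1.4496) = 4.2613.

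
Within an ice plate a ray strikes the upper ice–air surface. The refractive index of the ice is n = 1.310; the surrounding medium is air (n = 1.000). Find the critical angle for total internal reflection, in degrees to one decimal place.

49.8°

sin θ_c = n_air / n = 1.000 / 1.310 = 0.7634.
θ_c = arcsin(0.7634) = 49.76°.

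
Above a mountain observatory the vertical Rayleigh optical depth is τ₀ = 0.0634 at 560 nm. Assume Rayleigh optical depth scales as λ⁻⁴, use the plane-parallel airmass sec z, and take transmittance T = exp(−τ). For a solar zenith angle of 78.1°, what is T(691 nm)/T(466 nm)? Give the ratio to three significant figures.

Airmass: sec 78.1° = 4.8496.
τ(691 nm) = 0.0634 × (560/691)⁴ × 4.8496 = 0.0634 × 0.4314 × 4.8496 = 0.1326.
τ(466 nm) = 0.0634 × (560/466)⁴ × 4.8496 = 0.0634 × 2.0855 × 4.8496 = 0.6412.
T(691)/T(466) = exp(τ_B − τ_A) = exp(0.5086) = 1.6629.

1.66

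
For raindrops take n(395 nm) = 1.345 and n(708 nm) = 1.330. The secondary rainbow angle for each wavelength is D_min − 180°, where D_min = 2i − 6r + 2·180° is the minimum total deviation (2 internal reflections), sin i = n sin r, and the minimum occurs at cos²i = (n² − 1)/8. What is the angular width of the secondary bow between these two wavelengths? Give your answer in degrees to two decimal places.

3.89°

At 395 nm (n = 1.345): cos²i = 0.10113 → i = 71.458°, r = 44.821°, D_min = 233.987°, rainbow angle = 53.987°.
At 708 nm (n = 1.330): cos²i = 0.09611 → i = 71.940°, r = 45.630°, D_min = 230.101°, rainbow angle = 50.101°.
Angular width = |53.987° − 50.101°| = 3.886°.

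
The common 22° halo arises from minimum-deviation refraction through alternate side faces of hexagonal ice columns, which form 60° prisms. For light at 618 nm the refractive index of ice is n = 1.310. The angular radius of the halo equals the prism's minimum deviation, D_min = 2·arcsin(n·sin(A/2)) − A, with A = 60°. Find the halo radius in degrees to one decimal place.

21.8°

n·sin(A/2) = 1.310 × sin 30° = 1.310 × 0.5000 = 0.6550.
D_min = 2·arcsin(0.6550) − 60° = 2 × 40.920° − 60° = 21.839°.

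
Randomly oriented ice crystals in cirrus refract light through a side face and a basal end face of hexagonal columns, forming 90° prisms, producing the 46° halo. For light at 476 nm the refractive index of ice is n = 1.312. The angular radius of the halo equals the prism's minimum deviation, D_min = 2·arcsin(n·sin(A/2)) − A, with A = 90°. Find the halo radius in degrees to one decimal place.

46.2°

n·sin(A/2) = 1.312 × sin 45° = 1.312 × 0.7071 = 0.9277.
D_min = 2·arcsin(0.9277) − 90° = 2 × 68.083° − 90° = 46.166°.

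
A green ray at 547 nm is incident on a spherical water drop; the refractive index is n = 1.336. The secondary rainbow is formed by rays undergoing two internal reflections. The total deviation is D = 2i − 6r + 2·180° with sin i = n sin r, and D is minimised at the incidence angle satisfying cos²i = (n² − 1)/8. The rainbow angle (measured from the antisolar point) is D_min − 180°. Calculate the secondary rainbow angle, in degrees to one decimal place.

51.7°

cos²i = (1.78490 − 1)/8 = 0.09811; i = arccos(0.31323) = 71.746°.
sin r = sin 71.746°/1.336 = 0.71084; r = 45.303°.
D_min = 2·71.746° − 6·45.303° + 360° = 231.674°.
Rainbow angle = D_min − 180° = 51.674°.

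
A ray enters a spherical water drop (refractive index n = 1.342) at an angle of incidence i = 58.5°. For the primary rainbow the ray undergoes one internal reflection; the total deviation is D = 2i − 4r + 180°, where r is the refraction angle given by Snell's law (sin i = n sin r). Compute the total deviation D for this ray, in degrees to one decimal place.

sin r = sin 58.5° / 1.342 = 0.8526/1.342 = 0.6354; r = 39.45°.
D = 2·58.5° − 4·39.45° + 180° = 117.00° − 157.78° + 180° = 139.22°.

139.2°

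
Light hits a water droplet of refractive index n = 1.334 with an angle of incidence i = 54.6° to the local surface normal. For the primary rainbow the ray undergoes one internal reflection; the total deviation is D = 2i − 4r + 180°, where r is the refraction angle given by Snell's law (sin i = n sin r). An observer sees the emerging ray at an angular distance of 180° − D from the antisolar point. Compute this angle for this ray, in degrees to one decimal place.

41.5°

sin r = sin 54.6° / 1.334 = 0.8151/1.334 = 0.6110; r = 37.66°.
D = 2·54.6° − 4·37.66° + 180° = 109.20° − 150.66° + 180° = 138.54°.
Angle from antisolar point = 180° − D = 41.46°.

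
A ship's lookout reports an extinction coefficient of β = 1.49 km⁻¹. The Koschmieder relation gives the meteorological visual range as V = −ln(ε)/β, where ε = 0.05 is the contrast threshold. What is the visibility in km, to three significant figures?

2.01 km

V = −ln(0.05) / 1.49 = 2.996 / 1.49 = 2.0106 km.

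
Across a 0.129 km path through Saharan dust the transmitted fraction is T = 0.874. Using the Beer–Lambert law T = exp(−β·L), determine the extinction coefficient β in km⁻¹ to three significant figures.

Beer–Lambert: T = exp(−βL) ⇒ β = −ln(T)/L = −ln(0.874)/0.129 = 0.1347/0.129 = 1.044 km⁻¹.

1.04 km⁻¹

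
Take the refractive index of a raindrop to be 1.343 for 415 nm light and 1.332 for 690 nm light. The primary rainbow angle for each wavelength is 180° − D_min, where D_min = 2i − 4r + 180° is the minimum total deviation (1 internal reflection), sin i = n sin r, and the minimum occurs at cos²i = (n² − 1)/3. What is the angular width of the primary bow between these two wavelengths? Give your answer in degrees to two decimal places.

1.58°

At 415 nm (n = 1.343): cos²i = 0.26788 → i = 58.830°, r = 39.577°, D_min = 139.354°, rainbow angle = 40.646°.
At 690 nm (n = 1.332): cos²i = 0.25807 → i = 59.469°, r = 40.290°, D_min = 137.776°, rainbow angle = 42.224°.
Angular width = |40.646° − 42.224°| = 1.578°.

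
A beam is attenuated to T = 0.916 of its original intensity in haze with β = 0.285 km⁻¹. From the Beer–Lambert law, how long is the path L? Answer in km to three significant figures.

Beer–Lambert: T = exp(−βL) ⇒ L = −ln(T)/β = −ln(0.916)/0.285 = 0.0877/0.285 = 0.3079 km.

0.308 km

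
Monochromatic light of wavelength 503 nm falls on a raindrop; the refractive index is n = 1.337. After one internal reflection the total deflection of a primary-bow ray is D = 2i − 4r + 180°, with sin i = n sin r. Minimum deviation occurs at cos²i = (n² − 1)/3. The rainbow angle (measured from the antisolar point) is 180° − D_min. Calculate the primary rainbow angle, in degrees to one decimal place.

41.5°

cos²i = (1.78757 − 1)/3 = 0.26252; i = arccos(0.51237) = 59.178°.
sin r = sin 59.178°/1.337 = 0.64231; r = 39.964°.
D_min = 2·59.178° − 4·39.964° + 180° = 138.500°.
Rainbow angle = 180° − D_min = 41.500°.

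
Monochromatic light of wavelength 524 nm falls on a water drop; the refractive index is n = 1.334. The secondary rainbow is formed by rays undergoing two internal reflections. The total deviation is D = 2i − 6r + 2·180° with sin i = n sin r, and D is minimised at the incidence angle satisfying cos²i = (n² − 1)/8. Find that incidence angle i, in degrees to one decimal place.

cos²i = (1.334² − 1)/8 = (1.77956 − 1)/8 = 0.09744.
cos i = 0.31216, so i = 71.810°.

71.8°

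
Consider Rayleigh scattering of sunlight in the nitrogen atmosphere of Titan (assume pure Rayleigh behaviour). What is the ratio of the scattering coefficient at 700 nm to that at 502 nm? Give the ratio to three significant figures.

Rayleigh scattering ∝ λ⁻⁴, so the ratio of coefficients is the inverse fourth power of the wavelength ratio.
σ(700)/σ(502) = (502/700)⁴ = (0.7171)⁴ = 0.2645.

0.264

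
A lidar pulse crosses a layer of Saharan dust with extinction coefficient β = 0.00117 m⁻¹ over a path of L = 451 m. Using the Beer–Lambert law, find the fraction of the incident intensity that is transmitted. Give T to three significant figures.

0.590

τ = β·L = 0.00117 × 451 = 0.5277.
T = exp(−0.5277) = 0.5900.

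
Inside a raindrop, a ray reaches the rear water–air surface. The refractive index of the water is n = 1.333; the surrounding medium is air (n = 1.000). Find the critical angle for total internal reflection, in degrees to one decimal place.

48.6°

sin θ_c = n_air / n = 1.000 / 1.333 = 0.7502.
θ_c = arcsin(0.7502) = 48.61°.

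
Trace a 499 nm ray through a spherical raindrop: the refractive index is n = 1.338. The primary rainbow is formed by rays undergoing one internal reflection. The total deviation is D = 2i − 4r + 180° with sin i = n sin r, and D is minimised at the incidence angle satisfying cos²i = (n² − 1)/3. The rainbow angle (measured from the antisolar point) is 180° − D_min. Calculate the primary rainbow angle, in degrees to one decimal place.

cos²i = (1.79024 − 1)/3 = 0.26341; i = arccos(0.51324) = 59.120°.
sin r = sin 59.120°/1.338 = 0.64144; r = 39.899°.
D_min = 2·59.120° − 4·39.899° + 180° = 138.643°.
Rainbow angle = 180° − D_min = 41.357°.

41.4°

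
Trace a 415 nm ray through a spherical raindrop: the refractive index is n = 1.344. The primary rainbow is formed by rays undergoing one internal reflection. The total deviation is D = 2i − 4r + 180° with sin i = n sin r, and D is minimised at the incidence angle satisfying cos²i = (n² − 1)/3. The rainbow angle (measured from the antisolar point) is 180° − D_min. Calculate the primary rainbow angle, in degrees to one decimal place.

cos²i = (1.80634 − 1)/3 = 0.26878; i = arccos(0.51844) = 58.772°.
sin r = sin 58.772°/1.344 = 0.63625; r = 39.512°.
D_min = 2·58.772° − 4·39.512° + 180° = 139.495°.
Rainbow angle = 180° − D_min = 40.505°.

40.5°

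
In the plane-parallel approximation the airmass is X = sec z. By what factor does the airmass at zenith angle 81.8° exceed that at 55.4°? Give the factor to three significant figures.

X(81.8°)/X(55.4°) = sec 81.8° / sec 55.4° = cos 55.4° / cos 81.8° = 0.5678/0.1426 = 3.9813.

3.98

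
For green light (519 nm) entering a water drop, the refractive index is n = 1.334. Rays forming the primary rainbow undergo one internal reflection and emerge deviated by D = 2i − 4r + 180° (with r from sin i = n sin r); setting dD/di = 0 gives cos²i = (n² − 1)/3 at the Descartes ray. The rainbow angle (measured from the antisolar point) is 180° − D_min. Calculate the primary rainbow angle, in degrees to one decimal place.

cos²i = (1.77956 − 1)/3 = 0.25985; i = arccos(0.50976) = 59.352°.
sin r = sin 59.352°/1.334 = 0.64492; r = 40.159°.
D_min = 2·59.352° − 4·40.159° + 180° = 138.067°.
Rainbow angle = 180° − D_min = 41.933°.

41.9°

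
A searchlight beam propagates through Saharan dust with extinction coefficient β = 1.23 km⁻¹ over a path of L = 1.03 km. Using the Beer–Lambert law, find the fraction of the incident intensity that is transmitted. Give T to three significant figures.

0.282

τ = β·L = 1.23 × 1.03 = 1.2669.
T = exp(−1.2669) = 0.2817.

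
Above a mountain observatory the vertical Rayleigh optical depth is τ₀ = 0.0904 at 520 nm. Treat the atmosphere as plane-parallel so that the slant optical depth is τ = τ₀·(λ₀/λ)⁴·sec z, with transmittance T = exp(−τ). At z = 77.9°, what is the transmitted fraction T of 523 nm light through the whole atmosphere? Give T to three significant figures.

0.656

sec 77.9° = 4.7706.
τ = 0.0904 × (520/523)⁴ × 4.7706 = 0.0904 × 0.9773 × 4.7706 = 0.4214.
T = exp(−0.4214) = 0.6561.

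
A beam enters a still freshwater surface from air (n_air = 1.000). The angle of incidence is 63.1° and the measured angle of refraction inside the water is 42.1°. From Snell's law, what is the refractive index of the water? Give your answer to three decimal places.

1.330

n = sin θ_i / sin θ_r = sin 63.1° / sin 42.1° = 0.8918 / 0.6704 = 1.3302.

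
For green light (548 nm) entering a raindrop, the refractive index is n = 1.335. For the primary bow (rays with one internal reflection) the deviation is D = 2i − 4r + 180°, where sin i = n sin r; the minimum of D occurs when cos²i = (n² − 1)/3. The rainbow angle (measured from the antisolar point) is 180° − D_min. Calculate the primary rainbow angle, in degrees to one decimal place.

cos²i = (1.78222 − 1)/3 = 0.26074; i = arccos(0.51063) = 59.294°.
sin r = sin 59.294°/1.335 = 0.64405; r = 40.094°.
D_min = 2·59.294° − 4·40.094° + 180° = 138.212°.
Rainbow angle = 180° − D_min = 41.788°.

41.8°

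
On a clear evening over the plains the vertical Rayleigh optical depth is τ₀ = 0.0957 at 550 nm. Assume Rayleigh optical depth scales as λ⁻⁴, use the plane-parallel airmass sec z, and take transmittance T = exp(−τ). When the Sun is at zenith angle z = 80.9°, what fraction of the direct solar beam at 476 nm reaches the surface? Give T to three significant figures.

0.340

sec 80.9° = 6.3228.
τ = 0.0957 × (550/476)⁴ × 6.3228 = 0.0957 × 1.7825 × 6.3228 = 1.0786.
T = exp(−1.0786) = 0.3401.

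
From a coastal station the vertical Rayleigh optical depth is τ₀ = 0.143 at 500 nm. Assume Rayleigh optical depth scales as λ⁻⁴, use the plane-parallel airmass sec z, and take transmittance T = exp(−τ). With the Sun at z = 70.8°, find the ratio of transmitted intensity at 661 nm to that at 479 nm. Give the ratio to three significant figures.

1.45

Airmass: sec 70.8° = 3.0407.
τ(661 nm) = 0.143 × (500/661)⁴ × 3.0407 = 0.143 × 0.3274 × 3.0407 = 0.1424.
τ(479 nm) = 0.143 × (500/479)⁴ × 3.0407 = 0.143 × 1.1872 × 3.0407 = 0.5162.
T(661)/T(479) = exp(τ_B − τ_A) = exp(0.3739) = 1.4534.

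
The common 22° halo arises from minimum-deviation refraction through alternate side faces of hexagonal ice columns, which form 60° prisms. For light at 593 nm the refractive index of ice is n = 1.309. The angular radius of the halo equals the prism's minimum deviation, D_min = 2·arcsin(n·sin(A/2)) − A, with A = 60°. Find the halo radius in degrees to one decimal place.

n·sin(A/2) = 1.309 × sin 30° = 1.309 × 0.5000 = 0.6545.
D_min = 2·arcsin(0.6545) − 60° = 2 × 40.882° − 60° = 21.763°.

21.8°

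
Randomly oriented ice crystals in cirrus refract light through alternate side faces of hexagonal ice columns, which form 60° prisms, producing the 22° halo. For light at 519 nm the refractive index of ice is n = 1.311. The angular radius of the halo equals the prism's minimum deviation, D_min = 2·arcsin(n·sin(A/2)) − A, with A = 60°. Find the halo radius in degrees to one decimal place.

21.9°

n·sin(A/2) = 1.311 × sin 30° = 1.311 × 0.5000 = 0.6555.
D_min = 2·arcsin(0.6555) − 60° = 2 × 40.958° − 60° = 21.915°.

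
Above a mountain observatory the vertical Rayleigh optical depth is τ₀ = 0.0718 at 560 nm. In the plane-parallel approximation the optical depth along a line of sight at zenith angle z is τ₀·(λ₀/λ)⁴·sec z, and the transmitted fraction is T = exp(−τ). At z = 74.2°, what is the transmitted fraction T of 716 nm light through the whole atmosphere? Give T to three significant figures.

sec 74.2° = 3.6727.
τ = 0.0718 × (560/716)⁴ × 3.6727 = 0.0718 × 0.3742 × 3.6727 = 0.0987.
T = exp(−0.0987) = 0.9060.

0.906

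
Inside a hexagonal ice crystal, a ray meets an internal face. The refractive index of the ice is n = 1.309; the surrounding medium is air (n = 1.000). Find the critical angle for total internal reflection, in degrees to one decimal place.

sin θ_c = n_air / n = 1.000 / 1.309 = 0.7639.
θ_c = arcsin(0.7639) = 49.81°.

49.8°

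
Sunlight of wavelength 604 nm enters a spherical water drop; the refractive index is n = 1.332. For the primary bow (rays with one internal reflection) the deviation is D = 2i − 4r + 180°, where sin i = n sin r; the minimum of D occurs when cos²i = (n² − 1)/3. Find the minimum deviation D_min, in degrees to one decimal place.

137.8°

cos²i = (1.77422 − 1)/3 = 0.25807; i = arccos(0.50801) = 59.469°.
sin r = sin 59.469°/1.332 = 0.64666; r = 40.290°.
D_min = 2·59.469° − 4·40.290° + 180° = 137.776°.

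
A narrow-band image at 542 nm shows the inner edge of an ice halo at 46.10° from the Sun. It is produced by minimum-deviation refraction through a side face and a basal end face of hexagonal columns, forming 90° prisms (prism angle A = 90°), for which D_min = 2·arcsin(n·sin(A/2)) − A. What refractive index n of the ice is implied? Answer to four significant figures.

1.312

Rearranging: n = sin((D_min + A)/2) / sin(A/2).
(D_min + A)/2 = (46.10° + 90°)/2 = 68.050°.
n = sin 68.050° / sin 45° = 0.9275 / 0.7071 = 1.3117.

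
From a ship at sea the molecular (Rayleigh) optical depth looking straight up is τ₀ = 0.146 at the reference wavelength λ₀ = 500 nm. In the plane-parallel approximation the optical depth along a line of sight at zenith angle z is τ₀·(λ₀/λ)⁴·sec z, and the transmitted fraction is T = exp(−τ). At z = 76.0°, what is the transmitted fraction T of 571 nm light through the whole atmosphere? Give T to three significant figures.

sec 76.0° = 4.1336.
τ = 0.146 × (500/571)⁴ × 4.1336 = 0.146 × 0.5879 × 4.1336 = 0.3548.
T = exp(−0.3548) = 0.7013.

0.701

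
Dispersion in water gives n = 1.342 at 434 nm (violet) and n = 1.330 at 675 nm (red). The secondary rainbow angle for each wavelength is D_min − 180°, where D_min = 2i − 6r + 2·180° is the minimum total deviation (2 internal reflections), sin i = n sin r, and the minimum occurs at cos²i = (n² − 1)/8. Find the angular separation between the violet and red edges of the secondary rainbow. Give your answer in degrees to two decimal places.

At 434 nm (n = 1.342): cos²i = 0.10012 → i = 71.554°, r = 44.981°, D_min = 233.222°, rainbow angle = 53.222°.
At 675 nm (n = 1.330): cos²i = 0.09611 → i = 71.940°, r = 45.630°, D_min = 230.101°, rainbow angle = 50.101°.
Angular width = |53.222° − 50.101°| = 3.121°.

3.12°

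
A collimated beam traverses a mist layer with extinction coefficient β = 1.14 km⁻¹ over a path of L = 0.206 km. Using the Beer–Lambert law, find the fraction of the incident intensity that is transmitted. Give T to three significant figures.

0.791

τ = β·L = 1.14 × 0.206 = 0.2348.
T = exp(−0.2348) = 0.7907.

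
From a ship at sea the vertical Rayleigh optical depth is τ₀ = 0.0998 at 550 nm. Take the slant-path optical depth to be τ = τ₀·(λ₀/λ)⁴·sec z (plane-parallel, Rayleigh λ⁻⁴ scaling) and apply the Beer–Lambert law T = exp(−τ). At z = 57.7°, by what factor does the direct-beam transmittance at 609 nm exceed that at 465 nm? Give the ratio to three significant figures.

1.27

Airmass: sec 57.7° = 1.8714.
τ(609 nm) = 0.0998 × (550/609)⁴ × 1.8714 = 0.0998 × 0.6652 × 1.8714 = 0.1242.
τ(465 nm) = 0.0998 × (550/465)⁴ × 1.8714 = 0.0998 × 1.9572 × 1.8714 = 0.3655.
T(609)/T(465) = exp(τ_B − τ_A) = exp(0.2413) = 1.2729.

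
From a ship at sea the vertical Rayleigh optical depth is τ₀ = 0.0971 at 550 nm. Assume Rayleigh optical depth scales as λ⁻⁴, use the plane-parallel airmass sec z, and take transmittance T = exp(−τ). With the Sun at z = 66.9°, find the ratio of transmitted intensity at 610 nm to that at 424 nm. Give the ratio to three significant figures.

Airmass: sec 66.9° = 2.5488.
τ(610 nm) = 0.0971 × (550/610)⁴ × 2.5488 = 0.0971 × 0.6609 × 2.5488 = 0.1636.
τ(424 nm) = 0.0971 × (550/424)⁴ × 2.5488 = 0.0971 × 2.8313 × 2.5488 = 0.7007.
T(610)/T(424) = exp(τ_B − τ_A) = exp(0.5372) = 1.7111.

1.71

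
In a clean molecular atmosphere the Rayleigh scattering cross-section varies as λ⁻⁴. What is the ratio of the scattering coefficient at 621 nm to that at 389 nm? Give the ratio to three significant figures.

Rayleigh scattering ∝ λ⁻⁴, so the ratio of coefficients is the inverse fourth power of the wavelength ratio.
σ(621)/σ(389) = (389/621)⁴ = (0.6264)⁴ = 0.154.

0.154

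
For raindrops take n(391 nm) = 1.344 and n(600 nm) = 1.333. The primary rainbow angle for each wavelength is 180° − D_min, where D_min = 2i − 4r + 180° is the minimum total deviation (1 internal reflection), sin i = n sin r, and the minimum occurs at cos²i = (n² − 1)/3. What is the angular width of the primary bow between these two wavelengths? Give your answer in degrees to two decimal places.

At 391 nm (n = 1.344): cos²i = 0.26878 → i = 58.772°, r = 39.512°, D_min = 139.495°, rainbow angle = 40.505°.
At 600 nm (n = 1.333): cos²i = 0.25896 → i = 59.410°, r = 40.225°, D_min = 137.922°, rainbow angle = 42.078°.
Angular width = |40.505° − 42.078°| = 1.573°.

1.57°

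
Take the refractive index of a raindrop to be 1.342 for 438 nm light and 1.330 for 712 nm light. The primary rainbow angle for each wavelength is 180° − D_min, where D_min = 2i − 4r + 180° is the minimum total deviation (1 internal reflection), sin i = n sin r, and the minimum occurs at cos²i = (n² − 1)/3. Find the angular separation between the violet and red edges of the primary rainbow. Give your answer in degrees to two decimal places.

At 438 nm (n = 1.342): cos²i = 0.26699 → i = 58.888°, r = 39.641°, D_min = 139.213°, rainbow angle = 40.787°.
At 712 nm (n = 1.330): cos²i = 0.25630 → i = 59.585°, r = 40.422°, D_min = 137.484°, rainbow angle = 42.516°.
Angular width = |40.787° − 42.516°| = 1.729°.

1.73°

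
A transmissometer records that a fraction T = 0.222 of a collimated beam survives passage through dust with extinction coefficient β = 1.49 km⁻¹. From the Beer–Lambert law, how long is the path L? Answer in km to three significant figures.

1.01 km

Beer–Lambert: T = exp(−βL) ⇒ L = −ln(T)/β = −ln(0.222)/1.49 = 1.5051/1.49 = 1.01 km.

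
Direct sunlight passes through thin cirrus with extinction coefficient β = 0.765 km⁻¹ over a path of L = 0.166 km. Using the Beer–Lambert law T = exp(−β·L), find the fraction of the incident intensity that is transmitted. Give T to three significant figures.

τ = β·L = 0.765 × 0.166 = 0.1270.
T = exp(−0.1270) = 0.8807.

0.881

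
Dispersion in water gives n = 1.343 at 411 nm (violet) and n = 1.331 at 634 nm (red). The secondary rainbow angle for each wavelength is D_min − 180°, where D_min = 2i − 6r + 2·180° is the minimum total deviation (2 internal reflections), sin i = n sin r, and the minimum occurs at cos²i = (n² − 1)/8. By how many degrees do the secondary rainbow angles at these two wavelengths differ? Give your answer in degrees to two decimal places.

At 411 nm (n = 1.343): cos²i = 0.10046 → i = 71.522°, r = 44.928°, D_min = 233.478°, rainbow angle = 53.478°.
At 634 nm (n = 1.331): cos²i = 0.09645 → i = 71.907°, r = 45.575°, D_min = 230.365°, rainbow angle = 50.365°.
Angular width = |53.478° − 50.365°| = 3.113°.

3.11°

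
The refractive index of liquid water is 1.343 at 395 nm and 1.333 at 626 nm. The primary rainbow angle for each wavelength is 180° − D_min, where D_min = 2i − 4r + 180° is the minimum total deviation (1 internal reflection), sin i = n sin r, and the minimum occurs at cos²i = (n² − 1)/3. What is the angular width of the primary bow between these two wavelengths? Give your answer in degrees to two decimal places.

At 395 nm (n = 1.343): cos²i = 0.26788 → i = 58.830°, r = 39.577°, D_min = 139.354°, rainbow angle = 40.646°.
At 626 nm (n = 1.333): cos²i = 0.25896 → i = 59.410°, r = 40.225°, D_min = 137.922°, rainbow angle = 42.078°.
Angular width = |40.646° − 42.078°| = 1.432°.

1.43°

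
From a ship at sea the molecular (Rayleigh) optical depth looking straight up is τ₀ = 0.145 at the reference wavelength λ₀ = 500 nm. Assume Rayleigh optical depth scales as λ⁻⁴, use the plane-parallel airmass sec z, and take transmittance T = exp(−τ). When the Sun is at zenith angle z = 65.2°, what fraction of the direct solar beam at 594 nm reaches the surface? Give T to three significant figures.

sec 65.2° = 2.3841.
τ = 0.145 × (500/594)⁴ × 2.3841 = 0.145 × 0.5020 × 2.3841 = 0.1735.
T = exp(−0.1735) = 0.8407.

0.841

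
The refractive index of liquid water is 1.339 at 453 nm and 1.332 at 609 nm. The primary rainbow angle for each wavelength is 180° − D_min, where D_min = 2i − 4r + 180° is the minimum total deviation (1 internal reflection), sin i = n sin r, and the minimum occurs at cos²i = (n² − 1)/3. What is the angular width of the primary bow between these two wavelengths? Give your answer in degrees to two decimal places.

1.01°

At 453 nm (n = 1.339): cos²i = 0.26431 → i = 59.062°, r = 39.834°, D_min = 138.786°, rainbow angle = 41.214°.
At 609 nm (n = 1.332): cos²i = 0.25807 → i = 59.469°, r = 40.290°, D_min = 137.776°, rainbow angle = 42.224°.
Angular width = |41.214° − 42.224°| = 1.010°.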